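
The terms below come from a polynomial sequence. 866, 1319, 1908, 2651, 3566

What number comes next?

453  589  743  915
136  154  172
18  18
Third differences constant at 18.
172 + 18 = 190;  915 + 190 = 1105;  3566 + 1105 = 4671

4671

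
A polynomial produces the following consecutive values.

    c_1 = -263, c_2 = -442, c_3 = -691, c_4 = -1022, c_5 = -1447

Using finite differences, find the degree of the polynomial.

Δ: -179, -249, -331, -425
Δ²: -70, -82, -94
Δ³: -12, -12
The third differences are constant, so the polynomial has degree 3.

3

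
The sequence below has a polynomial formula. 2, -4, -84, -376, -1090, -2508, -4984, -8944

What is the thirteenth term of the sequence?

-6  -80  -292  -714  -1418  -2476  -3960
-74  -212  -422  -704  -1058  -1484
-138  -210  -282  -354  -426
-72  -72  -72  -72
Constant fourth difference = -72, so extend:
-426 − 72 = -498;  -1484 − 498 = -1982;  -3960 − 1982 = -5942;  -8944 − 5942 = -14886
-498 − 72 = -570;  -1982 − 570 = -2552;  -5942 − 2552 = -8494;  -14886 − 8494 = -23380
-570 − 72 = -642;  -2552 − 642 = -3194;  -8494 − 3194 = -11688;  -23380 − 11688 = -35068
-642 − 72 = -714;  -3194 − 714 = -3908;  -11688 − 3908 = -15596;  -35068 − 15596 = -50664
-714 − 72 = -786;  -3908 − 786 = -4694;  -15596 − 4694 = -20290;  -50664 − 20290 = -70954

-70954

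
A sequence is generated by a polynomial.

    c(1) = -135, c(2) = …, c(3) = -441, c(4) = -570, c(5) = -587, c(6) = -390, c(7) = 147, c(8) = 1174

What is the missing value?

-278

Using the last 6 terms:
Δ: -129, -17, 197, 537, 1027
Δ²: 112, 214, 340, 490
Δ³: 102, 126, 150
Δ⁴: 24, 24
Constant fourth difference = 24.
Extend backward: 102 − 24 = 78;  112 − 78 = 34;  -129 − 34 = -163;  -441 + 163 = -278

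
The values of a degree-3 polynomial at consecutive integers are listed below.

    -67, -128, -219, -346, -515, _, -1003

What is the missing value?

-732

Using the first 5 terms:
Δ: -61, -91, -127, -169
Δ²: -30, -36, -42
Δ³: -6, -6
Constant third difference = -6.
Extend forward: -42 − 6 = -48;  -169 − 48 = -217;  -515 − 217 = -732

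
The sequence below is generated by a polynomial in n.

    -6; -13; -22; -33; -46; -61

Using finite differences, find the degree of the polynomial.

2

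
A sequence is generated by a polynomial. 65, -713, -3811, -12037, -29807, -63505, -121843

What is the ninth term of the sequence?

-778 , -3098 , -8226 , -17770 , -33698 , -58338
-2320 , -5128 , -9544 , -15928 , -24640
-2808 , -4416 , -6384 , -8712
-1608 , -1968 , -2328
-360 , -360
Fifth differences constant at -360.
-2328 − 360 = -2688;  -8712 − 2688 = -11400;  -24640 − 11400 = -36040;  -58338 − 36040 = -94378;  -121843 − 94378 = -216221
-2688 − 360 = -3048;  -11400 − 3048 = -14448;  -36040 − 14448 = -50488;  -94378 − 50488 = -144866;  -216221 − 144866 = -361087

-361087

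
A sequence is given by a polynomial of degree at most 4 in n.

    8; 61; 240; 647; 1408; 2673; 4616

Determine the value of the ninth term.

53  179  407  761  1265  1943
126  228  354  504  678
102  126  150  174
24  24  24
Fourth differences constant at 24.
174 + 24 = 198;  678 + 198 = 876;  1943 + 876 = 2819;  4616 + 2819 = 7435
198 + 24 = 222;  876 + 222 = 1098;  2819 + 1098 = 3917;  7435 + 3917 = 11352

11352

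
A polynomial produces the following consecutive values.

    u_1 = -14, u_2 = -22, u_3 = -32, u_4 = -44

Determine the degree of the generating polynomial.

First differences: -8, -10, -12
Second differences: -2, -2
The second differences are constant, so the polynomial has degree 2.

2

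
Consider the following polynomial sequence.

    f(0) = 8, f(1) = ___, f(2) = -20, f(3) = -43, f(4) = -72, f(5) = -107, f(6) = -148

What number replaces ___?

-3

Using the last 5 terms:
-23, -29, -35, -41
-6, -6, -6
Constant second difference = -6.
Extend backward: -23 + 6 = -17;  -20 + 17 = -3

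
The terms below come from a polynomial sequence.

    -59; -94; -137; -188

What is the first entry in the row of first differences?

-35

D1: -35, -43, -51
D2: -8, -8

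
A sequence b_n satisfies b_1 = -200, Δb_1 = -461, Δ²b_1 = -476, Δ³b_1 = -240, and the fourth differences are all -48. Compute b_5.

-5908

Build the table forward from the leading diagonal:
D4: -48, -48, -48, -48, -48
D3: -240, -288, -336, -384, -432
D2: -476, -716, -1004, -1340, -1724
D1: -461, -937, -1653, -2657, -3997
b: -200, -661, -1598, -3251, -5908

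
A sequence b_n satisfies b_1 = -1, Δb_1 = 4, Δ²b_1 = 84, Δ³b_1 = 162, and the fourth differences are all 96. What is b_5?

1263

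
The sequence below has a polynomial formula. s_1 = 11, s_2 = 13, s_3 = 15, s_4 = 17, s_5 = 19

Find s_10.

29

Δ: 2, 2, 2, 2
First differences constant at 2.
19 + 2 = 21
21 + 2 = 23
23 + 2 = 25
25 + 2 = 27
27 + 2 = 29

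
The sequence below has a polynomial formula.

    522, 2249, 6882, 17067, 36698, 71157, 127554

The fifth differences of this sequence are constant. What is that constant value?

240

Δ: 1727, 4633, 10185, 19631, 34459, 56397
Δ²: 2906, 5552, 9446, 14828, 21938
Δ³: 2646, 3894, 5382, 7110
Δ⁴: 1248, 1488, 1728
Δ⁵: 240, 240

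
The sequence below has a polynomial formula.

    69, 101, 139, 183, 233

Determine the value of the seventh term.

Δ: 32 , 38 , 44 , 50
Δ²: 6 , 6 , 6
The second differences are constant (6).
50 + 6 = 56;  233 + 56 = 289
56 + 6 = 62;  289 + 62 = 351

351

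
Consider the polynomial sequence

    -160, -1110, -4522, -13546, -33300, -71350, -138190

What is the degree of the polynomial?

5

D1: -950, -3412, -9024, -19754, -38050, -66840
D2: -2462, -5612, -10730, -18296, -28790
D3: -3150, -5118, -7566, -10494
D4: -1968, -2448, -2928
D5: -480, -480
The fifth differences are constant, so the polynomial has degree 5.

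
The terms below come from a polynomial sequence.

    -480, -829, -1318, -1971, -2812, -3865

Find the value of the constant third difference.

Δ: -349, -489, -653, -841, -1053
Δ²: -140, -164, -188, -212
Δ³: -24, -24, -24

-24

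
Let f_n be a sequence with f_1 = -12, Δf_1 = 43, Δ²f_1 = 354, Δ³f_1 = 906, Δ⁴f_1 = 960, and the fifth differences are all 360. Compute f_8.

Build the table forward from the leading diagonal:
Δ⁵: 360, 360, 360, 360, 360, 360, 360, 360
Δ⁴: 960, 1320, 1680, 2040, 2400, 2760, 3120, 3480
Δ³: 906, 1866, 3186, 4866, 6906, 9306, 12066, 15186
Δ²: 354, 1260, 3126, 6312, 11178, 18084, 27390, 39456
Δ: 43, 397, 1657, 4783, 11095, 22273, 40357, 67747
f: -12, 31, 428, 2085, 6868, 17963, 40236, 80593

80593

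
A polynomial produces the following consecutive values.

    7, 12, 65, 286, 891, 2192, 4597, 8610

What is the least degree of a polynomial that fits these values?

Δ: 5, 53, 221, 605, 1301, 2405, 4013
Δ²: 48, 168, 384, 696, 1104, 1608
Δ³: 120, 216, 312, 408, 504
Δ⁴: 96, 96, 96, 96
The fourth differences are constant, so the polynomial has degree 4.

4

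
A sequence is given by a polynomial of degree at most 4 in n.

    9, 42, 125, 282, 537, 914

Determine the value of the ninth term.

33  83  157  255  377
50  74  98  122
24  24  24
The third differences are constant (24).
122 + 24 = 146;  377 + 146 = 523;  914 + 523 = 1437
146 + 24 = 170;  523 + 170 = 693;  1437 + 693 = 2130
170 + 24 = 194;  693 + 194 = 887;  2130 + 887 = 3017

3017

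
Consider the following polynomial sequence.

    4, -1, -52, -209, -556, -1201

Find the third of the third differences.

-108

Δ: -5, -51, -157, -347, -645
Δ²: -46, -106, -190, -298
Δ³: -60, -84, -108
Δ⁴: -24, -24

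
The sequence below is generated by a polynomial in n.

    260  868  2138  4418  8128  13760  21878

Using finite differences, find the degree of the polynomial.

4

D1: 608, 1270, 2280, 3710, 5632, 8118
D2: 662, 1010, 1430, 1922, 2486
D3: 348, 420, 492, 564
D4: 72, 72, 72
The fourth differences are constant, so the polynomial has degree 4.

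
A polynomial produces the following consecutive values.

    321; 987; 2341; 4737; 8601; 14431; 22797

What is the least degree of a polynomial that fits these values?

4

666, 1354, 2396, 3864, 5830, 8366
688, 1042, 1468, 1966, 2536
354, 426, 498, 570
72, 72, 72
The fourth differences are constant, so the polynomial has degree 4.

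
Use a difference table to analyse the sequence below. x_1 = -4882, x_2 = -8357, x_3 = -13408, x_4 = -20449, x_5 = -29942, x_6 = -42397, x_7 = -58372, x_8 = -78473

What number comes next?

Δ: -3475  -5051  -7041  -9493  -12455  -15975  -20101
Δ²: -1576  -1990  -2452  -2962  -3520  -4126
Δ³: -414  -462  -510  -558  -606
Δ⁴: -48  -48  -48  -48
The fourth differences are constant (-48).
-606 − 48 = -654;  -4126 − 654 = -4780;  -20101 − 4780 = -24881;  -78473 − 24881 = -103354

-103354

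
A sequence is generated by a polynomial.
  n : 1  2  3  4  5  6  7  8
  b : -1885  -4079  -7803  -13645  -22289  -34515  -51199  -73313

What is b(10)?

-2194, -3724, -5842, -8644, -12226, -16684, -22114
-1530, -2118, -2802, -3582, -4458, -5430
-588, -684, -780, -876, -972
-96, -96, -96, -96
Constant fourth difference = -96, so extend:
-972 − 96 = -1068;  -5430 − 1068 = -6498;  -22114 − 6498 = -28612;  -73313 − 28612 = -101925
-1068 − 96 = -1164;  -6498 − 1164 = -7662;  -28612 − 7662 = -36274;  -101925 − 36274 = -138199

-138199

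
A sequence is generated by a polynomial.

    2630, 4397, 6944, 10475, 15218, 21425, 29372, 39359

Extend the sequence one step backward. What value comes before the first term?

1463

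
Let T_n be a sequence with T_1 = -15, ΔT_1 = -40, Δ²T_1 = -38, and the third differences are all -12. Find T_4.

Build the table forward from the leading diagonal:
Δ³: -12  -12  -12  -12
Δ²: -38  -50  -62  -74
Δ: -40  -78  -128  -190
T: -15  -55  -133  -261

-261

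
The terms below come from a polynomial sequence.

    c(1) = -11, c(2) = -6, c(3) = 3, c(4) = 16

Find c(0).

-12

5, 9, 13
4, 4
The second differences are constant at 4.
Work back: 5 − 4 = 1;  -11 − 1 = -12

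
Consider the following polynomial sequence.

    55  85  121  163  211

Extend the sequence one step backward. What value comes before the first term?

31

Δ: 30  36  42  48
Δ²: 6  6  6
The second differences are constant at 6.
Work back: 30 − 6 = 24;  55 − 24 = 31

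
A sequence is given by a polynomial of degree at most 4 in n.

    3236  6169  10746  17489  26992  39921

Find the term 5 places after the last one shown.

184306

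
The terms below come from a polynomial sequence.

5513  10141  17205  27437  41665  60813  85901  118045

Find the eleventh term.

First differences: 4628, 7064, 10232, 14228, 19148, 25088, 32144
Second differences: 2436, 3168, 3996, 4920, 5940, 7056
Third differences: 732, 828, 924, 1020, 1116
Fourth differences: 96, 96, 96, 96
Fourth differences constant at 96.
1116 + 96 = 1212;  7056 + 1212 = 8268;  32144 + 8268 = 40412;  118045 + 40412 = 158457
1212 + 96 = 1308;  8268 + 1308 = 9576;  40412 + 9576 = 49988;  158457 + 49988 = 208445
1308 + 96 = 1404;  9576 + 1404 = 10980;  49988 + 10980 = 60968;  208445 + 60968 = 269413

269413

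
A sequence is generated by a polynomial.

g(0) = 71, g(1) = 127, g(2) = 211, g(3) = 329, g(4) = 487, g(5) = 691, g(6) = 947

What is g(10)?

2611

Δ: 56, 84, 118, 158, 204, 256
Δ²: 28, 34, 40, 46, 52
Δ³: 6, 6, 6, 6
Constant third difference = 6, so extend:
52 + 6 = 58;  256 + 58 = 314;  947 + 314 = 1261
58 + 6 = 64;  314 + 64 = 378;  1261 + 378 = 1639
64 + 6 = 70;  378 + 70 = 448;  1639 + 448 = 2087
70 + 6 = 76;  448 + 76 = 524;  2087 + 524 = 2611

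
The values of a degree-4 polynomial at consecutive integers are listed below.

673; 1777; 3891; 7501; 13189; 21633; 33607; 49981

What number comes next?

71721

1104, 2114, 3610, 5688, 8444, 11974, 16374
1010, 1496, 2078, 2756, 3530, 4400
486, 582, 678, 774, 870
96, 96, 96, 96
Fourth differences constant at 96.
870 + 96 = 966;  4400 + 966 = 5366;  16374 + 5366 = 21740;  49981 + 21740 = 71721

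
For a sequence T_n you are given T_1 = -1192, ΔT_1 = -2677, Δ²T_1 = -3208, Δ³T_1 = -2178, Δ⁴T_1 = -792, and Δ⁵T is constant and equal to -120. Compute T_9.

-296560

Build the table forward from the leading diagonal:
Fifth differences: -120, -120, -120, -120, -120, -120, -120, -120, -120
Fourth differences: -792, -912, -1032, -1152, -1272, -1392, -1512, -1632, -1752
Third differences: -2178, -2970, -3882, -4914, -6066, -7338, -8730, -10242, -11874
Second differences: -3208, -5386, -8356, -12238, -17152, -23218, -30556, -39286, -49528
First differences: -2677, -5885, -11271, -19627, -31865, -49017, -72235, -102791, -142077
T: -1192, -3869, -9754, -21025, -40652, -72517, -121534, -193769, -296560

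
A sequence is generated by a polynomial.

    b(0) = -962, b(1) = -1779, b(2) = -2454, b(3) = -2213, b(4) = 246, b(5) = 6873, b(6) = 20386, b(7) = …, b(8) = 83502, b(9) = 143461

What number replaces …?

44391

Using the first 7 terms:
First differences: -817, -675, 241, 2459, 6627, 13513
Second differences: 142, 916, 2218, 4168, 6886
Third differences: 774, 1302, 1950, 2718
Fourth differences: 528, 648, 768
Fifth differences: 120, 120
Constant fifth difference = 120.
Extend forward: 768 + 120 = 888;  2718 + 888 = 3606;  6886 + 3606 = 10492;  13513 + 10492 = 24005;  20386 + 24005 = 44391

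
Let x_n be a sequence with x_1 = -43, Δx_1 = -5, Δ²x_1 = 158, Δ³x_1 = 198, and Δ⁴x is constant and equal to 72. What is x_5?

1749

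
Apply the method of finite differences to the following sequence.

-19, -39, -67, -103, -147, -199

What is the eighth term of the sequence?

-327

D1: -20, -28, -36, -44, -52
D2: -8, -8, -8, -8
The second differences are constant (-8).
-52 − 8 = -60;  -199 − 60 = -259
-60 − 8 = -68;  -259 − 68 = -327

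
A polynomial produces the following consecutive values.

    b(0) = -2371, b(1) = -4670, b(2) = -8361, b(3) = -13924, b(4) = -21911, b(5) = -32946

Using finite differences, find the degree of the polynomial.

4

-2299, -3691, -5563, -7987, -11035
-1392, -1872, -2424, -3048
-480, -552, -624
-72, -72
The fourth differences are constant, so the polynomial has degree 4.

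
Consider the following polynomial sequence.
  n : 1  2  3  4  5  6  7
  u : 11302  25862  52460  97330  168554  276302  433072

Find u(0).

4154

First differences: 14560, 26598, 44870, 71224, 107748, 156770
Second differences: 12038, 18272, 26354, 36524, 49022
Third differences: 6234, 8082, 10170, 12498
Fourth differences: 1848, 2088, 2328
Fifth differences: 240, 240
The fifth differences are constant at 240.
Work back: 1848 − 240 = 1608;  6234 − 1608 = 4626;  12038 − 4626 = 7412;  14560 − 7412 = 7148;  11302 − 7148 = 4154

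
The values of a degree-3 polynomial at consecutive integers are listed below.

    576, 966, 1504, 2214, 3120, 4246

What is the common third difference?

Δ: 390, 538, 710, 906, 1126
Δ²: 148, 172, 196, 220
Δ³: 24, 24, 24

24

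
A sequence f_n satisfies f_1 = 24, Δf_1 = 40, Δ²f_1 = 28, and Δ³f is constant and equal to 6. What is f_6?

Build the table forward from the leading diagonal:
Δ³: 6  6  6  6  6  6
Δ²: 28  34  40  46  52  58
Δ: 40  68  102  142  188  240
f: 24  64  132  234  376  564

564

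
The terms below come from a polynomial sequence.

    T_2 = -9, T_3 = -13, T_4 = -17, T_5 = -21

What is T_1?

First differences: -4, -4, -4
The first differences are constant at -4.
Work back: -9 + 4 = -5

-5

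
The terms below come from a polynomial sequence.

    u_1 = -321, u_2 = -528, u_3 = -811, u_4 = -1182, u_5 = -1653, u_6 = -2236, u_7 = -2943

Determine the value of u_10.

-5928

-207, -283, -371, -471, -583, -707
-76, -88, -100, -112, -124
-12, -12, -12, -12
Constant third difference = -12, so extend:
-124 − 12 = -136;  -707 − 136 = -843;  -2943 − 843 = -3786
-136 − 12 = -148;  -843 − 148 = -991;  -3786 − 991 = -4777
-148 − 12 = -160;  -991 − 160 = -1151;  -4777 − 1151 = -5928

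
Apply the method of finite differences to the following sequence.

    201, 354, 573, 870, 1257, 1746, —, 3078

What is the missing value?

Using the first 6 terms:
D1: 153  219  297  387  489
D2: 66  78  90  102
D3: 12  12  12
Constant third difference = 12.
Extend forward: 102 + 12 = 114;  489 + 114 = 603;  1746 + 603 = 2349

2349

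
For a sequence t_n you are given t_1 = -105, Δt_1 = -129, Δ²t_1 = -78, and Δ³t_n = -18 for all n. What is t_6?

Build the table forward from the leading diagonal:
Third differences: -18  -18  -18  -18  -18  -18
Second differences: -78  -96  -114  -132  -150  -168
First differences: -129  -207  -303  -417  -549  -699
t: -105  -234  -441  -744  -1161  -1710

-1710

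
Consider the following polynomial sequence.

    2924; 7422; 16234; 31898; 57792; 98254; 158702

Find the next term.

245754

First differences: 4498, 8812, 15664, 25894, 40462, 60448
Second differences: 4314, 6852, 10230, 14568, 19986
Third differences: 2538, 3378, 4338, 5418
Fourth differences: 840, 960, 1080
Fifth differences: 120, 120
Fifth differences constant at 120.
1080 + 120 = 1200;  5418 + 1200 = 6618;  19986 + 6618 = 26604;  60448 + 26604 = 87052;  158702 + 87052 = 245754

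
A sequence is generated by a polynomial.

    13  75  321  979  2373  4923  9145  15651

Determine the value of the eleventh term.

62, 246, 658, 1394, 2550, 4222, 6506
184, 412, 736, 1156, 1672, 2284
228, 324, 420, 516, 612
96, 96, 96, 96
Constant fourth difference = 96, so extend:
612 + 96 = 708;  2284 + 708 = 2992;  6506 + 2992 = 9498;  15651 + 9498 = 25149
708 + 96 = 804;  2992 + 804 = 3796;  9498 + 3796 = 13294;  25149 + 13294 = 38443
804 + 96 = 900;  3796 + 900 = 4696;  13294 + 4696 = 17990;  38443 + 17990 = 56433

56433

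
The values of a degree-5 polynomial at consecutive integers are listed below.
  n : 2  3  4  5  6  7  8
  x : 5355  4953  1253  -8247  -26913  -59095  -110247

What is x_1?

4217

First differences: -402  -3700  -9500  -18666  -32182  -51152
Second differences: -3298  -5800  -9166  -13516  -18970
Third differences: -2502  -3366  -4350  -5454
Fourth differences: -864  -984  -1104
Fifth differences: -120  -120
The fifth differences are constant at -120.
Work back: -864 + 120 = -744;  -2502 + 744 = -1758;  -3298 + 1758 = -1540;  -402 + 1540 = 1138;  5355 − 1138 = 4217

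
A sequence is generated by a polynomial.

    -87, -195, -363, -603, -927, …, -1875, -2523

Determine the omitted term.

-1347

Using the first 5 terms:
-108  -168  -240  -324
-60  -72  -84
-12  -12
Constant third difference = -12.
Extend forward: -84 − 12 = -96;  -324 − 96 = -420;  -927 − 420 = -1347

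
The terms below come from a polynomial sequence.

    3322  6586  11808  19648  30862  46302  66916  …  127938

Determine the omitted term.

Using the first 7 terms:
D1: 3264  5222  7840  11214  15440  20614
D2: 1958  2618  3374  4226  5174
D3: 660  756  852  948
D4: 96  96  96
Constant fourth difference = 96.
Extend forward: 948 + 96 = 1044;  5174 + 1044 = 6218;  20614 + 6218 = 26832;  66916 + 26832 = 93748

93748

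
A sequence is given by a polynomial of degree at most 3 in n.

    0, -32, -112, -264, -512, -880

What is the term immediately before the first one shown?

8

D1: -32  -80  -152  -248  -368
D2: -48  -72  -96  -120
D3: -24  -24  -24
The third differences are constant at -24.
Work back: -48 + 24 = -24;  -32 + 24 = -8;  0 + 8 = 8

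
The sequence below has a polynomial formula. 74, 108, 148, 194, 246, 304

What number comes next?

First differences: 34  40  46  52  58
Second differences: 6  6  6  6
Constant second difference = 6, so extend:
58 + 6 = 64;  304 + 64 = 368

368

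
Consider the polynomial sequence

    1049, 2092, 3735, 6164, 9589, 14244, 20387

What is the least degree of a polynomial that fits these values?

4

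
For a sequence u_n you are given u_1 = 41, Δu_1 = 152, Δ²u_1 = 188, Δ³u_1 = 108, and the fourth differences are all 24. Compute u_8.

Build the table forward from the leading diagonal:
D4: 24, 24, 24, 24, 24, 24, 24, 24
D3: 108, 132, 156, 180, 204, 228, 252, 276
D2: 188, 296, 428, 584, 764, 968, 1196, 1448
D1: 152, 340, 636, 1064, 1648, 2412, 3380, 4576
u: 41, 193, 533, 1169, 2233, 3881, 6293, 9673

9673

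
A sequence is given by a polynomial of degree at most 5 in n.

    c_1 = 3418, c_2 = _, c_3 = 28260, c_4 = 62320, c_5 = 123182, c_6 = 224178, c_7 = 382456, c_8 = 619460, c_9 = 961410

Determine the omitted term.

11006

Using the last 7 terms:
34060  60862  100996  158278  237004  341950
26802  40134  57282  78726  104946
13332  17148  21444  26220
3816  4296  4776
480  480
Constant fifth difference = 480.
Extend backward: 3816 − 480 = 3336;  13332 − 3336 = 9996;  26802 − 9996 = 16806;  34060 − 16806 = 17254;  28260 − 17254 = 11006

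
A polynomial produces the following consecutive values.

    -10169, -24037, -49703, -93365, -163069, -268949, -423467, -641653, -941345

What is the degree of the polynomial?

5

-13868, -25666, -43662, -69704, -105880, -154518, -218186, -299692
-11798, -17996, -26042, -36176, -48638, -63668, -81506
-6198, -8046, -10134, -12462, -15030, -17838
-1848, -2088, -2328, -2568, -2808
-240, -240, -240, -240
The fifth differences are constant, so the polynomial has degree 5.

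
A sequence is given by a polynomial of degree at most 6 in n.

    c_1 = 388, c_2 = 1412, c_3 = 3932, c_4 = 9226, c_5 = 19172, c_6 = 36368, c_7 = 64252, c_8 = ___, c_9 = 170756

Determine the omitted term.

107222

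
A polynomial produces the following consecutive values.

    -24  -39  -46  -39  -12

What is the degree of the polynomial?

D1: -15, -7, 7, 27
D2: 8, 14, 20
D3: 6, 6
The third differences are constant, so the polynomial has degree 3.

3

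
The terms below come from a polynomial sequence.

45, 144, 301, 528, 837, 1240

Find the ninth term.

3133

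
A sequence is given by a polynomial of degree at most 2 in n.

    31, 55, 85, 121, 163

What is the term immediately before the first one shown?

D1: 24  30  36  42
D2: 6  6  6
The second differences are constant at 6.
Work back: 24 − 6 = 18;  31 − 18 = 13

13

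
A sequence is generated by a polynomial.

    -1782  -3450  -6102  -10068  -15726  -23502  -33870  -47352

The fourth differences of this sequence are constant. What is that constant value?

Δ: -1668, -2652, -3966, -5658, -7776, -10368, -13482
Δ²: -984, -1314, -1692, -2118, -2592, -3114
Δ³: -330, -378, -426, -474, -522
Δ⁴: -48, -48, -48, -48

-48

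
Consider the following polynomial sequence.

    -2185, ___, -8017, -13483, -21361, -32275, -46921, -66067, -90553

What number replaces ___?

-4411

Using the last 7 terms:
Δ: -5466  -7878  -10914  -14646  -19146  -24486
Δ²: -2412  -3036  -3732  -4500  -5340
Δ³: -624  -696  -768  -840
Δ⁴: -72  -72  -72
Constant fourth difference = -72.
Extend backward: -624 + 72 = -552;  -2412 + 552 = -1860;  -5466 + 1860 = -3606;  -8017 + 3606 = -4411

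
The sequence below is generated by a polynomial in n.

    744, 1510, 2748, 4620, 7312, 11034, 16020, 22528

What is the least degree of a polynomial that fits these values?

4

Δ: 766, 1238, 1872, 2692, 3722, 4986, 6508
Δ²: 472, 634, 820, 1030, 1264, 1522
Δ³: 162, 186, 210, 234, 258
Δ⁴: 24, 24, 24, 24
The fourth differences are constant, so the polynomial has degree 4.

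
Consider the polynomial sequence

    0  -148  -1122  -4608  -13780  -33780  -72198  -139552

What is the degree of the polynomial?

D1: -148, -974, -3486, -9172, -20000, -38418, -67354
D2: -826, -2512, -5686, -10828, -18418, -28936
D3: -1686, -3174, -5142, -7590, -10518
D4: -1488, -1968, -2448, -2928
D5: -480, -480, -480
The fifth differences are constant, so the polynomial has degree 5.

5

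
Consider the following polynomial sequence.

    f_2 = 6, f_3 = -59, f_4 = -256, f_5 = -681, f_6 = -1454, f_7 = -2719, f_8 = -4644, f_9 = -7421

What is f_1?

11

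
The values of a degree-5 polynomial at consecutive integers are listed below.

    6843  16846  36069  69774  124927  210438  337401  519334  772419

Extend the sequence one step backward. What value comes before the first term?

D1: 10003, 19223, 33705, 55153, 85511, 126963, 181933, 253085
D2: 9220, 14482, 21448, 30358, 41452, 54970, 71152
D3: 5262, 6966, 8910, 11094, 13518, 16182
D4: 1704, 1944, 2184, 2424, 2664
D5: 240, 240, 240, 240
The fifth differences are constant at 240.
Work back: 1704 − 240 = 1464;  5262 − 1464 = 3798;  9220 − 3798 = 5422;  10003 − 5422 = 4581;  6843 − 4581 = 2262

2262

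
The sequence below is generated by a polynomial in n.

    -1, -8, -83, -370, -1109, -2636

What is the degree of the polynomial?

4

Δ: -7, -75, -287, -739, -1527
Δ²: -68, -212, -452, -788
Δ³: -144, -240, -336
Δ⁴: -96, -96
The fourth differences are constant, so the polynomial has degree 4.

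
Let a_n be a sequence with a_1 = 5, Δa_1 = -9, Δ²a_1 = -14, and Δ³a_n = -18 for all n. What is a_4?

-82

Build the table forward from the leading diagonal:
Δ³: -18, -18, -18, -18
Δ²: -14, -32, -50, -68
Δ: -9, -23, -55, -105
a: 5, -4, -27, -82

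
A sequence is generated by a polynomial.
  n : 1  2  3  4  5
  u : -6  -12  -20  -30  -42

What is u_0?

-2

D1: -6  -8  -10  -12
D2: -2  -2  -2
The second differences are constant at -2.
Work back: -6 + 2 = -4;  -6 + 4 = -2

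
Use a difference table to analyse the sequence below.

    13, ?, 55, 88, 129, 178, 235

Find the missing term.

Using the last 5 terms:
Δ: 33, 41, 49, 57
Δ²: 8, 8, 8
Constant second difference = 8.
Extend backward: 33 − 8 = 25;  55 − 25 = 30

30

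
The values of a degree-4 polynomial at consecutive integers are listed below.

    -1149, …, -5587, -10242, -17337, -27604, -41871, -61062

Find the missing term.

Using the last 6 terms:
-4655, -7095, -10267, -14267, -19191
-2440, -3172, -4000, -4924
-732, -828, -924
-96, -96
Constant fourth difference = -96.
Extend backward: -732 + 96 = -636;  -2440 + 636 = -1804;  -4655 + 1804 = -2851;  -5587 + 2851 = -2736

-2736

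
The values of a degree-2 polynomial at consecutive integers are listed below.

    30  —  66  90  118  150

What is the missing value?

46

Using the last 4 terms:
First differences: 24  28  32
Second differences: 4  4
Constant second difference = 4.
Extend backward: 24 − 4 = 20;  66 − 20 = 46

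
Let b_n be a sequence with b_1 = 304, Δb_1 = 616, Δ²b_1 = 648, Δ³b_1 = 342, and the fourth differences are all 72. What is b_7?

21640

Build the table forward from the leading diagonal:
Δ⁴: 72, 72, 72, 72, 72, 72, 72
Δ³: 342, 414, 486, 558, 630, 702, 774
Δ²: 648, 990, 1404, 1890, 2448, 3078, 3780
Δ: 616, 1264, 2254, 3658, 5548, 7996, 11074
b: 304, 920, 2184, 4438, 8096, 13644, 21640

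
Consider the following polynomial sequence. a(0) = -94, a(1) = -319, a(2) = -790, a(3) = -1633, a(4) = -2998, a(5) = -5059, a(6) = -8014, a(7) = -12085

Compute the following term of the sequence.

-17518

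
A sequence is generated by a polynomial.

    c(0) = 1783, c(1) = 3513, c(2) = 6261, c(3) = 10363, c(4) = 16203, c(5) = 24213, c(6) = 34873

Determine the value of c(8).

66303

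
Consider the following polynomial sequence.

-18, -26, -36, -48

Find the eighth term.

-116

First differences: -8  -10  -12
Second differences: -2  -2
Constant second difference = -2, so extend:
-12 − 2 = -14;  -48 − 14 = -62
-14 − 2 = -16;  -62 − 16 = -78
-16 − 2 = -18;  -78 − 18 = -96
-18 − 2 = -20;  -96 − 20 = -116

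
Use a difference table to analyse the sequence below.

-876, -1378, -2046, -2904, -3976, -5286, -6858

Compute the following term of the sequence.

-8716

-502  -668  -858  -1072  -1310  -1572
-166  -190  -214  -238  -262
-24  -24  -24  -24
Third differences constant at -24.
-262 − 24 = -286;  -1572 − 286 = -1858;  -6858 − 1858 = -8716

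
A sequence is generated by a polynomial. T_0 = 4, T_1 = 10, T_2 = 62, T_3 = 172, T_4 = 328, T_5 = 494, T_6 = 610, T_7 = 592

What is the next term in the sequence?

First differences: 6, 52, 110, 156, 166, 116, -18
Second differences: 46, 58, 46, 10, -50, -134
Third differences: 12, -12, -36, -60, -84
Fourth differences: -24, -24, -24, -24
The fourth differences are constant (-24).
-84 − 24 = -108;  -134 − 108 = -242;  -18 − 242 = -260;  592 − 260 = 332

332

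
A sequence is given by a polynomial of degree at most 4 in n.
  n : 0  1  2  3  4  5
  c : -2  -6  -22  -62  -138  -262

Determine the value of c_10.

-4 , -16 , -40 , -76 , -124
-12 , -24 , -36 , -48
-12 , -12 , -12
Constant third difference = -12, so extend:
-48 − 12 = -60;  -124 − 60 = -184;  -262 − 184 = -446
-60 − 12 = -72;  -184 − 72 = -256;  -446 − 256 = -702
-72 − 12 = -84;  -256 − 84 = -340;  -702 − 340 = -1042
-84 − 12 = -96;  -340 − 96 = -436;  -1042 − 436 = -1478
-96 − 12 = -108;  -436 − 108 = -544;  -1478 − 544 = -2022

-2022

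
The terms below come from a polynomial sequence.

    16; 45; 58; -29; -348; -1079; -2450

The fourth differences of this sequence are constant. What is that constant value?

Δ: 29, 13, -87, -319, -731, -1371
Δ²: -16, -100, -232, -412, -640
Δ³: -84, -132, -180, -228
Δ⁴: -48, -48, -48

-48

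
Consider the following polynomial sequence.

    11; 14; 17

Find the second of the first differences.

D1: 3, 3

3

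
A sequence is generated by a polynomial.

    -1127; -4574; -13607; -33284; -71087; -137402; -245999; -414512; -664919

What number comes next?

-1024022

D1: -3447, -9033, -19677, -37803, -66315, -108597, -168513, -250407
D2: -5586, -10644, -18126, -28512, -42282, -59916, -81894
D3: -5058, -7482, -10386, -13770, -17634, -21978
D4: -2424, -2904, -3384, -3864, -4344
D5: -480, -480, -480, -480
The fifth differences are constant (-480).
-4344 − 480 = -4824;  -21978 − 4824 = -26802;  -81894 − 26802 = -108696;  -250407 − 108696 = -359103;  -664919 − 359103 = -1024022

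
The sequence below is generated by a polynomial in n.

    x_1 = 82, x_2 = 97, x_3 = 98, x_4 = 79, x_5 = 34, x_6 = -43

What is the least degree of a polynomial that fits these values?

3

D1: 15, 1, -19, -45, -77
D2: -14, -20, -26, -32
D3: -6, -6, -6
The third differences are constant, so the polynomial has degree 3.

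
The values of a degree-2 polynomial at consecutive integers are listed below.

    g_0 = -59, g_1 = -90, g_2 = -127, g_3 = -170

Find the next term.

-219

-31  -37  -43
-6  -6
The second differences are constant (-6).
-43 − 6 = -49;  -170 − 49 = -219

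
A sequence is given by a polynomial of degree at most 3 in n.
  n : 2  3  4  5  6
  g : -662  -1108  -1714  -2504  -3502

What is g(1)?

-352

-446, -606, -790, -998
-160, -184, -208
-24, -24
The third differences are constant at -24.
Work back: -160 + 24 = -136;  -446 + 136 = -310;  -662 + 310 = -352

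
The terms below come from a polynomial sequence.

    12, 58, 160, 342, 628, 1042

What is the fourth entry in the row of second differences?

Δ: 46, 102, 182, 286, 414
Δ²: 56, 80, 104, 128
Δ³: 24, 24, 24

128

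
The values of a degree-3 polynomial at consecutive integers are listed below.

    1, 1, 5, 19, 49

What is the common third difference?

First differences: 0, 4, 14, 30
Second differences: 4, 10, 16
Third differences: 6, 6

6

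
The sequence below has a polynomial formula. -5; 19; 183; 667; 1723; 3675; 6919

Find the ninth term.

First differences: 24  164  484  1056  1952  3244
Second differences: 140  320  572  896  1292
Third differences: 180  252  324  396
Fourth differences: 72  72  72
Constant fourth difference = 72, so extend:
396 + 72 = 468;  1292 + 468 = 1760;  3244 + 1760 = 5004;  6919 + 5004 = 11923
468 + 72 = 540;  1760 + 540 = 2300;  5004 + 2300 = 7304;  11923 + 7304 = 19227

19227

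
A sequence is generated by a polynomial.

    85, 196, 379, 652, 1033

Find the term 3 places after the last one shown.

3004

111, 183, 273, 381
72, 90, 108
18, 18
Third differences constant at 18.
108 + 18 = 126;  381 + 126 = 507;  1033 + 507 = 1540
126 + 18 = 144;  507 + 144 = 651;  1540 + 651 = 2191
144 + 18 = 162;  651 + 162 = 813;  2191 + 813 = 3004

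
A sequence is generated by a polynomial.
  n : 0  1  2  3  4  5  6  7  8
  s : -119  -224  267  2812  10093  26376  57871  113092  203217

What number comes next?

D1: -105, 491, 2545, 7281, 16283, 31495, 55221, 90125
D2: 596, 2054, 4736, 9002, 15212, 23726, 34904
D3: 1458, 2682, 4266, 6210, 8514, 11178
D4: 1224, 1584, 1944, 2304, 2664
D5: 360, 360, 360, 360
Constant fifth difference = 360, so extend:
2664 + 360 = 3024;  11178 + 3024 = 14202;  34904 + 14202 = 49106;  90125 + 49106 = 139231;  203217 + 139231 = 342448

342448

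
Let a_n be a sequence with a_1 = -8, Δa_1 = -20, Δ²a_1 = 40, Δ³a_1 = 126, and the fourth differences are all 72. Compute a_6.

Build the table forward from the leading diagonal:
Fourth differences: 72, 72, 72, 72, 72, 72
Third differences: 126, 198, 270, 342, 414, 486
Second differences: 40, 166, 364, 634, 976, 1390
First differences: -20, 20, 186, 550, 1184, 2160
a: -8, -28, -8, 178, 728, 1912

1912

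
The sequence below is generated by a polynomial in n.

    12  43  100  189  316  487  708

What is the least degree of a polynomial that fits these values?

D1: 31, 57, 89, 127, 171, 221
D2: 26, 32, 38, 44, 50
D3: 6, 6, 6, 6
The third differences are constant, so the polynomial has degree 3.

3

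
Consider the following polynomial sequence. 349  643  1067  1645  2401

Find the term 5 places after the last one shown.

First differences: 294, 424, 578, 756
Second differences: 130, 154, 178
Third differences: 24, 24
Third differences constant at 24.
178 + 24 = 202;  756 + 202 = 958;  2401 + 958 = 3359
202 + 24 = 226;  958 + 226 = 1184;  3359 + 1184 = 4543
226 + 24 = 250;  1184 + 250 = 1434;  4543 + 1434 = 5977
250 + 24 = 274;  1434 + 274 = 1708;  5977 + 1708 = 7685
274 + 24 = 298;  1708 + 298 = 2006;  7685 + 2006 = 9691

9691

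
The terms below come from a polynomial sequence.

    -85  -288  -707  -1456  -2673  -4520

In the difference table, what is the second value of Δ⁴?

-24

First differences: -203, -419, -749, -1217, -1847
Second differences: -216, -330, -468, -630
Third differences: -114, -138, -162
Fourth differences: -24, -24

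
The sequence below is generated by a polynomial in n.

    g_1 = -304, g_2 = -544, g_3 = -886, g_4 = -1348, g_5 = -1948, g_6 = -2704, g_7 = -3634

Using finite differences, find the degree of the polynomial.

3

D1: -240, -342, -462, -600, -756, -930
D2: -102, -120, -138, -156, -174
D3: -18, -18, -18, -18
The third differences are constant, so the polynomial has degree 3.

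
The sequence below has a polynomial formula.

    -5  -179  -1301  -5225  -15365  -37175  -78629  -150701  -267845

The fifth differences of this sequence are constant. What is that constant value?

First differences: -174, -1122, -3924, -10140, -21810, -41454, -72072, -117144
Second differences: -948, -2802, -6216, -11670, -19644, -30618, -45072
Third differences: -1854, -3414, -5454, -7974, -10974, -14454
Fourth differences: -1560, -2040, -2520, -3000, -3480
Fifth differences: -480, -480, -480, -480

-480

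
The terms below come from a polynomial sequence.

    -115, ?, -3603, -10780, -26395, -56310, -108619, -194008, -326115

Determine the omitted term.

-874

Using the last 7 terms:
D1: -7177, -15615, -29915, -52309, -85389, -132107
D2: -8438, -14300, -22394, -33080, -46718
D3: -5862, -8094, -10686, -13638
D4: -2232, -2592, -2952
D5: -360, -360
Constant fifth difference = -360.
Extend backward: -2232 + 360 = -1872;  -5862 + 1872 = -3990;  -8438 + 3990 = -4448;  -7177 + 4448 = -2729;  -3603 + 2729 = -874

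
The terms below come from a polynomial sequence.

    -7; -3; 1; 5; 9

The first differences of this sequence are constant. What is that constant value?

4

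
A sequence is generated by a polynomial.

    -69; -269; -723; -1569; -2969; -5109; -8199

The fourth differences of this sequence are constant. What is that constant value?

-24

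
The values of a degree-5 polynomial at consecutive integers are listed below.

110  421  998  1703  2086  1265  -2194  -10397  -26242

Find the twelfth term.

-163009

First differences: 311  577  705  383  -821  -3459  -8203  -15845
Second differences: 266  128  -322  -1204  -2638  -4744  -7642
Third differences: -138  -450  -882  -1434  -2106  -2898
Fourth differences: -312  -432  -552  -672  -792
Fifth differences: -120  -120  -120  -120
Constant fifth difference = -120, so extend:
-792 − 120 = -912;  -2898 − 912 = -3810;  -7642 − 3810 = -11452;  -15845 − 11452 = -27297;  -26242 − 27297 = -53539
-912 − 120 = -1032;  -3810 − 1032 = -4842;  -11452 − 4842 = -16294;  -27297 − 16294 = -43591;  -53539 − 43591 = -97130
-1032 − 120 = -1152;  -4842 − 1152 = -5994;  -16294 − 5994 = -22288;  -43591 − 22288 = -65879;  -97130 − 65879 = -163009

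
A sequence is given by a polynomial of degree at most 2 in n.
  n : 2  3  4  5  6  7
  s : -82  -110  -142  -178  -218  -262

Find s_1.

-58

First differences: -28, -32, -36, -40, -44
Second differences: -4, -4, -4, -4
The second differences are constant at -4.
Work back: -28 + 4 = -24;  -82 + 24 = -58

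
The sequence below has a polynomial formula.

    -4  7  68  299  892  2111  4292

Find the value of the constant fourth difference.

Δ: 11, 61, 231, 593, 1219, 2181
Δ²: 50, 170, 362, 626, 962
Δ³: 120, 192, 264, 336
Δ⁴: 72, 72, 72

72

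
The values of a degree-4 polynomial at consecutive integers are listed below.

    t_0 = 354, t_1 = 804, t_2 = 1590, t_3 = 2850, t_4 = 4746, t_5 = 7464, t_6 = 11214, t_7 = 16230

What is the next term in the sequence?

450  786  1260  1896  2718  3750  5016
336  474  636  822  1032  1266
138  162  186  210  234
24  24  24  24
The fourth differences are constant (24).
234 + 24 = 258;  1266 + 258 = 1524;  5016 + 1524 = 6540;  16230 + 6540 = 22770

22770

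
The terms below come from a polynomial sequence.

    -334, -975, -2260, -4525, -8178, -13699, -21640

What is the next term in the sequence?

D1: -641 , -1285 , -2265 , -3653 , -5521 , -7941
D2: -644 , -980 , -1388 , -1868 , -2420
D3: -336 , -408 , -480 , -552
D4: -72 , -72 , -72
The fourth differences are constant (-72).
-552 − 72 = -624;  -2420 − 624 = -3044;  -7941 − 3044 = -10985;  -21640 − 10985 = -32625

-32625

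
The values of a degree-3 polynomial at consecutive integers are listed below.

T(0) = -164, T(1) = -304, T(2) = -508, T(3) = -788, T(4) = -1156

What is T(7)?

-2908

D1: -140 , -204 , -280 , -368
D2: -64 , -76 , -88
D3: -12 , -12
The third differences are constant (-12).
-88 − 12 = -100;  -368 − 100 = -468;  -1156 − 468 = -1624
-100 − 12 = -112;  -468 − 112 = -580;  -1624 − 580 = -2204
-112 − 12 = -124;  -580 − 124 = -704;  -2204 − 704 = -2908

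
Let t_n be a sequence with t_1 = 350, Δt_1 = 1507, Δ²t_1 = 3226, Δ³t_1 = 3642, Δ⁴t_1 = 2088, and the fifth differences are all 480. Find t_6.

87485

Build the table forward from the leading diagonal:
D5: 480  480  480  480  480  480
D4: 2088  2568  3048  3528  4008  4488
D3: 3642  5730  8298  11346  14874  18882
D2: 3226  6868  12598  20896  32242  47116
D1: 1507  4733  11601  24199  45095  77337
t: 350  1857  6590  18191  42390  87485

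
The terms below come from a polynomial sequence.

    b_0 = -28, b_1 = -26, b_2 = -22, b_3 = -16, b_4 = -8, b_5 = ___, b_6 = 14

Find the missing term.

2

Using the first 5 terms:
First differences: 2, 4, 6, 8
Second differences: 2, 2, 2
Constant second difference = 2.
Extend forward: 8 + 2 = 10;  -8 + 10 = 2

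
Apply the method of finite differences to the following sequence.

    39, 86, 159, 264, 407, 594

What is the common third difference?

6

D1: 47, 73, 105, 143, 187
D2: 26, 32, 38, 44
D3: 6, 6, 6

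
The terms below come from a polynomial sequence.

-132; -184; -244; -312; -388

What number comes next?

-472

D1: -52  -60  -68  -76
D2: -8  -8  -8
The second differences are constant (-8).
-76 − 8 = -84;  -388 − 84 = -472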